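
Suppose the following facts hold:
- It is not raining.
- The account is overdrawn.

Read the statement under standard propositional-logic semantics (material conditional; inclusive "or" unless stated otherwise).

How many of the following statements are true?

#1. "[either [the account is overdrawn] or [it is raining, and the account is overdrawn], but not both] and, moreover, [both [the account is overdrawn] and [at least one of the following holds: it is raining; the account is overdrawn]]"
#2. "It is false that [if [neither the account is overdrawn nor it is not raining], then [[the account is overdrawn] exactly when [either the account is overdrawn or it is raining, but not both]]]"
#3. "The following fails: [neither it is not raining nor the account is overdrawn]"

Let L = "the account is overdrawn" (True), U = "it is raining" (False).

#1: This is (L xor (U and L)) and (L and (U or L)).

U and L = False and True = False
L xor (U and L) = True xor False = True
U or L = False or True = True
L and (U or L) = True and True = True
(L xor (U and L)) and (L and (U or L)) = True and True = True
Thus #1 is true.

#2: In symbols: not ((L nor not U) -> (L iff (L xor U)))

not U = not False = True
L nor not U = True nor True = False
L xor U = True xor False = True
L iff (L xor U) = True iff True = True
(L nor not U) -> (L iff (L xor U)) = False -> True = True
not ((L nor not U) -> (L iff (L xor U))) = not True = False
Thus #2 is false.

#3: In symbols: not (not U nor L)

not U = not False = True
not U nor L = True nor True = False
not (not U nor L) = not False = True
Thus #3 is true.

2 of the 3 statements are true.

2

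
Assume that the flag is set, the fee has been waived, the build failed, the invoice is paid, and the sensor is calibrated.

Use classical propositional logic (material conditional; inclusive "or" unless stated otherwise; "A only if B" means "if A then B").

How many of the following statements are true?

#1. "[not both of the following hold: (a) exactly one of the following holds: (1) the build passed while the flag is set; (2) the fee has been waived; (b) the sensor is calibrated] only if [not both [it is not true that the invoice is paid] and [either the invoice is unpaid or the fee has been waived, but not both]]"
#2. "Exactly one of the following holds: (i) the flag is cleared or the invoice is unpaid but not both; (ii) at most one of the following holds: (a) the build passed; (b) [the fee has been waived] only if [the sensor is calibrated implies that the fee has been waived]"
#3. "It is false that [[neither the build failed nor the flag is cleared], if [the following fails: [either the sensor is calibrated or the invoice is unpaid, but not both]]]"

Let R = "the build passed" (F), P = "the flag is set" (T), Q = "the fee has been waived" (T), U = "the sensor is calibrated" (T), S = "the invoice is paid" (T).

#1: In symbols: (((R ∧ P) ⊕ Q) ↑ U) → (¬S ↑ (¬S ⊕ Q))

R ∧ P = F ∧ T = F
(R ∧ P) ⊕ Q = F ⊕ T = T
((R ∧ P) ⊕ Q) ↑ U = T ↑ T = F
¬S = ¬T = F
¬S = ¬T = F
¬S ⊕ Q = F ⊕ T = T
¬S ↑ (¬S ⊕ Q) = F ↑ T = T
(((R ∧ P) ⊕ Q) ↑ U) → (¬S ↑ (¬S ⊕ Q)) = F → T = T
Thus #1 is true.

#2: This is (¬P ⊕ ¬S) ⊕ (R ↑ (Q → (U → Q))).

¬P = ¬T = F
¬S = ¬T = F
¬P ⊕ ¬S = F ⊕ F = F
U → Q = T → T = T
Q → (U → Q) = T → T = T
R ↑ (Q → (U → Q)) = F ↑ T = T
(¬P ⊕ ¬S) ⊕ (R ↑ (Q → (U → Q))) = F ⊕ T = T
Thus #2 is true.

#3: This is ¬(¬(U ⊕ ¬S) → (¬R ↓ ¬P)).

¬S = ¬T = F
U ⊕ ¬S = T ⊕ F = T
¬(U ⊕ ¬S) = ¬T = F
¬R = ¬F = T
¬P = ¬T = F
¬R ↓ ¬P = T ↓ F = F
¬(U ⊕ ¬S) → (¬R ↓ ¬P) = F → F = T
¬(¬(U ⊕ ¬S) → (¬R ↓ ¬P)) = ¬T = F
Hence #3 is false.

2 of the 3 statements are true (#1, #2).

2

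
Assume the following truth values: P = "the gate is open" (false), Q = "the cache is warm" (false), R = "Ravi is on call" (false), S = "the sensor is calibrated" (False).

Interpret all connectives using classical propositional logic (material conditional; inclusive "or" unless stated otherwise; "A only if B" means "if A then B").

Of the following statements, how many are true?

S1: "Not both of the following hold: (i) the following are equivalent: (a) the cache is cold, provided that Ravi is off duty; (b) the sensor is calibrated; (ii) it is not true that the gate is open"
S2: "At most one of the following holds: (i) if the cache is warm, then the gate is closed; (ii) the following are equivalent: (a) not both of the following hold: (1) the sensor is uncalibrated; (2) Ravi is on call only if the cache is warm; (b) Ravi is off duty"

2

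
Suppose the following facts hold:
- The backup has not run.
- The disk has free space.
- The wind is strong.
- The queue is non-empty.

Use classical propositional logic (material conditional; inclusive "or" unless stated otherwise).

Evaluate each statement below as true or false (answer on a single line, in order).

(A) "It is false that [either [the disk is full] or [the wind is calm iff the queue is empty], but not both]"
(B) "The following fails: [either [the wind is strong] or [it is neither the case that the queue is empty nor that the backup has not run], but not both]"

(A) F; (B) F

Let G = "the disk is full" (False), M = "the wind is strong" (True), R = "the queue is empty" (False), P = "the backup has run" (False).

(A): This is not (G xor (not M iff R)).

not M = not True = False
not M iff R = False iff False = True
G xor (not M iff R) = False xor True = True
not (G xor (not M iff R)) = not True = False
Hence (A) is false.

(B): Formalization: not (M xor (R nor not P))

not P = not False = True
R nor not P = False nor True = False
M xor (R nor not P) = True xor False = True
not (M xor (R nor not P)) = not True = False
Hence (B) is false.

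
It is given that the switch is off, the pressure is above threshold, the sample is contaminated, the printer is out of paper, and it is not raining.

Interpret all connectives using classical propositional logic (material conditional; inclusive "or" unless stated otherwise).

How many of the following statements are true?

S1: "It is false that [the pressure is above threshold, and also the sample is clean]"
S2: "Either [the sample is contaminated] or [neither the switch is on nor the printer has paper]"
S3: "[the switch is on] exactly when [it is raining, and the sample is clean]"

3

Let Q = "the pressure is above threshold" (True), R = "the sample is contaminated" (True), P = "the switch is on" (False), S = "the printer has paper" (False), U = "it is raining" (False).

S1: This is not (Q and not R).

not R = not True = False
Q and not R = True and False = False
not (Q and not R) = not False = True
Thus S1 is true.

S2: Parsed as R or (P nor S)

P nor S = False nor False = True
R or (P nor S) = True or True = True
Thus S2 is true.

S3: This is P iff (U and not R).

not R = not True = False
U and not R = False and False = False
P iff (U and not R) = False iff False = True
Hence S3 is true.

True statements: 3.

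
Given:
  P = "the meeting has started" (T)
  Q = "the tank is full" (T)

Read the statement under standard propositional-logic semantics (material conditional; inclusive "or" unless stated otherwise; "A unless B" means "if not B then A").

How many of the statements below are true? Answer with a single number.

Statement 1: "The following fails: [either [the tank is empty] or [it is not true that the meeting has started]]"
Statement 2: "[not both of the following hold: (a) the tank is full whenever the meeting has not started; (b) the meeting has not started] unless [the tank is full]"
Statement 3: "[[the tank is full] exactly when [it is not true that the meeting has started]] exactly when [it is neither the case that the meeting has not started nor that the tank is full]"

Statement 1: Parsed as ~(~Q | ~P)

~Q = ~T = F
~P = ~T = F
~Q | ~P = F | F = F
~(~Q | ~P) = ~F = T
So Statement 1 is true.

Statement 2: In symbols: ((~P -> Q) nand ~P) | Q

~P = ~T = F
~P -> Q = F -> T = T
~P = ~T = F
(~P -> Q) nand ~P = T nand F = T
((~P -> Q) nand ~P) | Q = T | T = T
So Statement 2 is true.

Statement 3: Parsed as (Q <-> ~P) <-> (~P nor Q)

~P = ~T = F
Q <-> ~P = T <-> F = F
~P = ~T = F
~P nor Q = F nor T = F
(Q <-> ~P) <-> (~P nor Q) = F <-> F = T
Thus Statement 3 is true.

3 of the 3 statements are true.

3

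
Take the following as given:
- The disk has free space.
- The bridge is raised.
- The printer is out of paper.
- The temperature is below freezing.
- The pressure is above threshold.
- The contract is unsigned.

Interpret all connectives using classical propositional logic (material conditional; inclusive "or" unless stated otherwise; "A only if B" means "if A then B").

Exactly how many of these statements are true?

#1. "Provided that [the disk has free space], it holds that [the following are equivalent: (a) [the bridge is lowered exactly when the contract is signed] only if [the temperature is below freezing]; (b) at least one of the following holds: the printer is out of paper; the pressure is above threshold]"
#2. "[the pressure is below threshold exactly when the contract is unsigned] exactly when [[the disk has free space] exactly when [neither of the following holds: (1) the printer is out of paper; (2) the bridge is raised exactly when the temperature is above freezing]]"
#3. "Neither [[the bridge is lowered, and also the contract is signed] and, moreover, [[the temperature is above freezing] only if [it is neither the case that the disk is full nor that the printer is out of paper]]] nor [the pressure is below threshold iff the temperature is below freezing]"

Let P = "the disk is full" (F), Q = "the bridge is raised" (T), V = "the contract is signed" (F), S = "the temperature is below freezing" (T), R = "the printer has paper" (F), U = "the pressure is above threshold" (T).

#1: Parsed as ¬P → (((¬Q ↔ V) → S) ↔ (¬R ∨ U))

¬P = ¬F = T
¬Q = ¬T = F
¬Q ↔ V = F ↔ F = T
(¬Q ↔ V) → S = T → T = T
¬R = ¬F = T
¬R ∨ U = T ∨ T = T
((¬Q ↔ V) → S) ↔ (¬R ∨ U) = T ↔ T = T
¬P → (((¬Q ↔ V) → S) ↔ (¬R ∨ U)) = T → T = T
Hence #1 is true.

#2: In symbols: (¬U ↔ ¬V) ↔ (¬P ↔ (¬R ↓ (Q ↔ ¬S)))

¬U = ¬T = F
¬V = ¬F = T
¬U ↔ ¬V = F ↔ T = F
¬P = ¬F = T
¬R = ¬F = T
¬S = ¬T = F
Q ↔ ¬S = T ↔ F = F
¬R ↓ (Q ↔ ¬S) = T ↓ F = F
¬P ↔ (¬R ↓ (Q ↔ ¬S)) = T ↔ F = F
(¬U ↔ ¬V) ↔ (¬P ↔ (¬R ↓ (Q ↔ ¬S))) = F ↔ F = T
Thus #2 is true.

#3: Parsed as ((¬Q ∧ V) ∧ (¬S → (P ↓ ¬R))) ↓ (¬U ↔ S)

¬Q = ¬T = F
¬Q ∧ V = F ∧ F = F
¬S = ¬T = F
¬R = ¬F = T
P ↓ ¬R = F ↓ T = F
¬S → (P ↓ ¬R) = F → F = T
(¬Q ∧ V) ∧ (¬S → (P ↓ ¬R)) = F ∧ T = F
¬U = ¬T = F
¬U ↔ S = F ↔ T = F
((¬Q ∧ V) ∧ (¬S → (P ↓ ¬R))) ↓ (¬U ↔ S) = F ↓ F = T
So #3 is true.

Count: 3.

3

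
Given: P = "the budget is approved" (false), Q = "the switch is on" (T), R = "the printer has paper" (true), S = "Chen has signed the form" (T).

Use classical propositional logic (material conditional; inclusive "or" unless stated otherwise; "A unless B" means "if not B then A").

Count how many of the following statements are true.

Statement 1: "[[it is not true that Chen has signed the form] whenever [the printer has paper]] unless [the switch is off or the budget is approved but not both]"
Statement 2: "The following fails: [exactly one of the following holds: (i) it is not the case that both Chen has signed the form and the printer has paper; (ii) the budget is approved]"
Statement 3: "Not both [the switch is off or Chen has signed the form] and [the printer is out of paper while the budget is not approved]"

Statement 1: Parsed as (R → ¬S) ∨ (¬Q ⊕ P)

¬S = ¬T = F
R → ¬S = T → F = F
¬Q = ¬T = F
¬Q ⊕ P = F ⊕ F = F
(R → ¬S) ∨ (¬Q ⊕ P) = F ∨ F = F
Hence Statement 1 is false.

Statement 2: This is ¬((S ↑ R) ⊕ P).

S ↑ R = T ↑ T = F
(S ↑ R) ⊕ P = F ⊕ F = F
¬((S ↑ R) ⊕ P) = ¬F = T
So Statement 2 is true.

Statement 3: Parsed as (¬Q ∨ S) ↑ (¬R ∧ ¬P)

¬Q = ¬T = F
¬Q ∨ S = F ∨ T = T
¬R = ¬T = F
¬P = ¬F = T
¬R ∧ ¬P = F ∧ T = F
(¬Q ∨ S) ↑ (¬R ∧ ¬P) = T ↑ F = T
Thus Statement 3 is true.

2 of the 3 statements are true.

2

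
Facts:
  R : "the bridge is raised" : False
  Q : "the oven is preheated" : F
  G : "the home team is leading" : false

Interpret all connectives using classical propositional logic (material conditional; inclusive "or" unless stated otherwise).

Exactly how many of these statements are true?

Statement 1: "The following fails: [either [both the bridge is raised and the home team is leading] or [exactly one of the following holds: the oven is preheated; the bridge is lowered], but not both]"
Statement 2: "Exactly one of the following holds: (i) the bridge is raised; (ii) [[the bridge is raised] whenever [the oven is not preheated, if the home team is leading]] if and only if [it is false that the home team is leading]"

Statement 1: In symbols: ~((R & G) xor (Q xor ~R))

R & G = F & F = F
~R = ~F = T
Q xor ~R = F xor T = T
(R & G) xor (Q xor ~R) = F xor T = T
~((R & G) xor (Q xor ~R)) = ~T = F
Hence Statement 1 is false.

Statement 2: Parsed as R xor (((G -> ~Q) -> R) <-> ~G)

~Q = ~F = T
G -> ~Q = F -> T = T
(G -> ~Q) -> R = T -> F = F
~G = ~F = T
((G -> ~Q) -> R) <-> ~G = F <-> T = F
R xor (((G -> ~Q) -> R) <-> ~G) = F xor F = F
Thus Statement 2 is false.

Count: 0.

0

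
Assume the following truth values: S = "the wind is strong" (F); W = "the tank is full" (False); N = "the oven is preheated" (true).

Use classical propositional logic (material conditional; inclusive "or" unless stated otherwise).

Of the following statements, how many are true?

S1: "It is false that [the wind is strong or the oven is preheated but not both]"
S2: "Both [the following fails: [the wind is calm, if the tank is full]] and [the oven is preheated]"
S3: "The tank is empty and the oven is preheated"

1

S1: Parsed as ~(S xor N)

S xor N = F xor T = T
~(S xor N) = ~T = F
Hence S1 is false.

S2: Formalization: ~(W -> ~S) & N

~S = ~F = T
W -> ~S = F -> T = T
~(W -> ~S) = ~T = F
~(W -> ~S) & N = F & T = F
Hence S2 is false.

S3: In symbols: ~W & N

~W = ~F = T
~W & N = T & T = T
So S3 is true.

1 of the 3 statements is true (S3).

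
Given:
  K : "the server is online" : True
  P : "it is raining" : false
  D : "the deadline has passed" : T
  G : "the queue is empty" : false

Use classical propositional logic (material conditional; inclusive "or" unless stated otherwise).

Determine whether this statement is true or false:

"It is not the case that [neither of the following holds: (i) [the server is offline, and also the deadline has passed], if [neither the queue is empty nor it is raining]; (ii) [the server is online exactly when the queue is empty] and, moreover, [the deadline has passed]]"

Formalization: ¬(((G ↓ P) → (¬K ∧ D)) ↓ ((K ↔ G) ∧ D))

G ↓ P = F ↓ F = T
¬K = ¬T = F
¬K ∧ D = F ∧ T = F
(G ↓ P) → (¬K ∧ D) = T → F = F
K ↔ G = T ↔ F = F
(K ↔ G) ∧ D = F ∧ T = F
((G ↓ P) → (¬K ∧ D)) ↓ ((K ↔ G) ∧ D) = F ↓ F = T
¬(((G ↓ P) → (¬K ∧ D)) ↓ ((K ↔ G) ∧ D)) = ¬T = F

The statement is false.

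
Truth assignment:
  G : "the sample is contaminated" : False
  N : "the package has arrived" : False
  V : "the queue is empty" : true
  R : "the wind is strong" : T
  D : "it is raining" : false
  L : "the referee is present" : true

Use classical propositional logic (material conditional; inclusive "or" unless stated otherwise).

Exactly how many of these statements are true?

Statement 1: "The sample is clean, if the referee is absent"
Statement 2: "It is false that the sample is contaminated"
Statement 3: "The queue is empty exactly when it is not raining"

3

Statement 1: This is ~L -> ~G.

~L = ~T = F
~G = ~F = T
~L -> ~G = F -> T = T
So Statement 1 is true.

Statement 2: In symbols: ~G

~G = ~F = T
Hence Statement 2 is true.

Statement 3: Formalization: V <-> ~D

~D = ~F = T
V <-> ~D = T <-> T = T
Hence Statement 3 is true.

True statements: 3 (Statement 1, Statement 2, Statement 3).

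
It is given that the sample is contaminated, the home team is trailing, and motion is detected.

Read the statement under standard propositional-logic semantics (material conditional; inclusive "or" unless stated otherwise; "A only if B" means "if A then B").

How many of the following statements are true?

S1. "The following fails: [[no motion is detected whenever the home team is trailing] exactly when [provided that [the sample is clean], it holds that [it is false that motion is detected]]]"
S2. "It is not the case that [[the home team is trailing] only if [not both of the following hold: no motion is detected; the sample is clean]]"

1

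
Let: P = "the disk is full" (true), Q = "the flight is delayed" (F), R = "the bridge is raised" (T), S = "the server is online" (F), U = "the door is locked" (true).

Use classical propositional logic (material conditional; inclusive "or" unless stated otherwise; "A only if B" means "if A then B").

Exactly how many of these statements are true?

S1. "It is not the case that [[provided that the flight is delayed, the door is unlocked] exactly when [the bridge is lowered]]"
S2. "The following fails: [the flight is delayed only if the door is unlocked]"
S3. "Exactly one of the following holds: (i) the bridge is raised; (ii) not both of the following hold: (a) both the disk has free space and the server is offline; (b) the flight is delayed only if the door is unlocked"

1

S1: Parsed as ~((Q -> ~U) <-> ~R)

~U = ~T = F
Q -> ~U = F -> F = T
~R = ~T = F
(Q -> ~U) <-> ~R = T <-> F = F
~((Q -> ~U) <-> ~R) = ~F = T
Thus S1 is true.

S2: Parsed as ~(Q -> ~U)

~U = ~T = F
Q -> ~U = F -> F = T
~(Q -> ~U) = ~T = F
Hence S2 is false.

S3: Formalization: R xor ((~P & ~S) nand (Q -> ~U))

~P = ~T = F
~S = ~F = T
~P & ~S = F & T = F
~U = ~T = F
Q -> ~U = F -> F = T
(~P & ~S) nand (Q -> ~U) = F nand T = T
R xor ((~P & ~S) nand (Q -> ~U)) = T xor T = F
Hence S3 is false.

True statements: 1.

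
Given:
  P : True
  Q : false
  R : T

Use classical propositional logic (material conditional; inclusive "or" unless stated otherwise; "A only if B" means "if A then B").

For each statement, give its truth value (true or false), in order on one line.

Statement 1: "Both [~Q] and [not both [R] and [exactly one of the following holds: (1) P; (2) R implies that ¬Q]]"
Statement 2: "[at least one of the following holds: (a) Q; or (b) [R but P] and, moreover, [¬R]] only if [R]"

Statement 1: Parsed as not Q and (R nand (P xor (R -> not Q)))

not Q = not False = True
not Q = not False = True
R -> not Q = True -> True = True
P xor (R -> not Q) = True xor True = False
R nand (P xor (R -> not Q)) = True nand False = True
not Q and (R nand (P xor (R -> not Q))) = True and True = True
So Statement 1 is true.

Statement 2: Formalization: (Q or ((R and P) and not R)) -> R

R and P = True and True = True
not R = not True = False
(R and P) and not R = True and False = False
Q or ((R and P) and not R) = False or False = False
(Q or ((R and P) and not R)) -> R = False -> True = True
Thus Statement 2 is true.

Statement 1 true; Statement 2 true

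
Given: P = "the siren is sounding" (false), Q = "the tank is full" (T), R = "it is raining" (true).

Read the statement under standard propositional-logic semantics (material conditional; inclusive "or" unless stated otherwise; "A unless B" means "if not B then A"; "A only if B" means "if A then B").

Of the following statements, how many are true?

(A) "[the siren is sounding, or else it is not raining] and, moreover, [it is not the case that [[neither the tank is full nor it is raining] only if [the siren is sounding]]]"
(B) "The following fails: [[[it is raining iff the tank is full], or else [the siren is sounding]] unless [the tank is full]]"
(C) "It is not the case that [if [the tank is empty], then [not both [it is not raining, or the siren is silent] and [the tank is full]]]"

0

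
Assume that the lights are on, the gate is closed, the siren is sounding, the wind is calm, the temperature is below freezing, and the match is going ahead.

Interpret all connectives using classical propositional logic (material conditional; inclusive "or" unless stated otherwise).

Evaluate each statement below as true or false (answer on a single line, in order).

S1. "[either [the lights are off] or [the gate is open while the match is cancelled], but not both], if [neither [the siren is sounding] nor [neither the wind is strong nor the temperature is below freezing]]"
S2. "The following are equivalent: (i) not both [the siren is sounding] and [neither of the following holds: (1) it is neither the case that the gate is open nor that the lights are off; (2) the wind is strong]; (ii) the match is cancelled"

Let R = "the siren is sounding" (T), S = "the wind is strong" (F), U = "the temperature is below freezing" (T), P = "the lights are on" (T), Q = "the gate is open" (F), V = "the match is cancelled" (F).

S1: This is (R ↓ (S ↓ U)) → (¬P ⊕ (Q ∧ V)).

S ↓ U = F ↓ T = F
R ↓ (S ↓ U) = T ↓ F = F
¬P = ¬T = F
Q ∧ V = F ∧ F = F
¬P ⊕ (Q ∧ V) = F ⊕ F = F
(R ↓ (S ↓ U)) → (¬P ⊕ (Q ∧ V)) = F → F = T
Hence S1 is true.

S2: In symbols: (R ↑ ((Q ↓ ¬P) ↓ S)) ↔ V

¬P = ¬T = F
Q ↓ ¬P = F ↓ F = T
(Q ↓ ¬P) ↓ S = T ↓ F = F
R ↑ ((Q ↓ ¬P) ↓ S) = T ↑ F = T
(R ↑ ((Q ↓ ¬P) ↓ S)) ↔ V = T ↔ F = F
Hence S2 is false.

S1 T, S2 F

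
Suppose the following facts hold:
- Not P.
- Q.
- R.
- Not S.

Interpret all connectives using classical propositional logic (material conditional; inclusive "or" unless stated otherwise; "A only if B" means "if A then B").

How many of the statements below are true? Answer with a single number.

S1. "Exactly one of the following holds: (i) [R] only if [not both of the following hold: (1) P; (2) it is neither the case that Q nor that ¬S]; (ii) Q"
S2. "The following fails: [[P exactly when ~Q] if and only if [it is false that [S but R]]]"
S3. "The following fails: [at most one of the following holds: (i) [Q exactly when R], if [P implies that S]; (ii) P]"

S1: This is (R -> (P nand (Q nor not S))) xor Q.

not S = not False = True
Q nor not S = True nor True = False
P nand (Q nor not S) = False nand False = True
R -> (P nand (Q nor not S)) = True -> True = True
(R -> (P nand (Q nor not S))) xor Q = True xor True = False
Thus S1 is false.

S2: In symbols: not ((P iff not Q) iff not (S and R))

not Q = not True = False
P iff not Q = False iff False = True
S and R = False and True = False
not (S and R) = not False = True
(P iff not Q) iff not (S and R) = True iff True = True
not ((P iff not Q) iff not (S and R)) = not True = False
Thus S2 is false.

S3: This is not (((P -> S) -> (Q iff R)) nand P).

P -> S = False -> False = True
Q iff R = True iff True = True
(P -> S) -> (Q iff R) = True -> True = True
((P -> S) -> (Q iff R)) nand P = True nand False = True
not (((P -> S) -> (Q iff R)) nand P) = not True = False
Thus S3 is false.

0 of the 3 statements are true (none).

0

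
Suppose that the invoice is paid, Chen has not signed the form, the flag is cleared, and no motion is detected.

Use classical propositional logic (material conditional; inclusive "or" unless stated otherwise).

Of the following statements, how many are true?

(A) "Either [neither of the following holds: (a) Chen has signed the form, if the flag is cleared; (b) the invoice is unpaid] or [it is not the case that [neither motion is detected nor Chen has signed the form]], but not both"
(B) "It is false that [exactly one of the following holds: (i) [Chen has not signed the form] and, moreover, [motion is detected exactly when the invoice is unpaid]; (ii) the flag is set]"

1

Let R = "the flag is set" (False), Q = "Chen has signed the form" (False), P = "the invoice is paid" (True), S = "motion is detected" (False).

(A): Formalization: ((not R -> Q) nor not P) xor not (S nor Q)

not R = not False = True
not R -> Q = True -> False = False
not P = not True = False
(not R -> Q) nor not P = False nor False = True
S nor Q = False nor False = True
not (S nor Q) = not True = False
((not R -> Q) nor not P) xor not (S nor Q) = True xor False = True
Thus (A) is true.

(B): Formalization: not ((not Q and (S iff not P)) xor R)

not Q = not False = True
not P = not True = False
S iff not P = False iff False = True
not Q and (S iff not P) = True and True = True
(not Q and (S iff not P)) xor R = True xor False = True
not ((not Q and (S iff not P)) xor R) = not True = False
Thus (B) is false.

1 of the 2 statements is true.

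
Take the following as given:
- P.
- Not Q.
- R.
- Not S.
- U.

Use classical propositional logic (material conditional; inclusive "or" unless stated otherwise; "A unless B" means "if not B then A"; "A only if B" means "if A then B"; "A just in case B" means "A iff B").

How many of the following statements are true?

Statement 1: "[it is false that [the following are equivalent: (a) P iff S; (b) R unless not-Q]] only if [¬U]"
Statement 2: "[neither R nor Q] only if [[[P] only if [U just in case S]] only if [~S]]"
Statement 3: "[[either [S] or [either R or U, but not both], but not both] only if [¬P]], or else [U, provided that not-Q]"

Statement 1: This is ~((P <-> S) <-> (R | ~Q)) -> ~U.

P <-> S = T <-> F = F
~Q = ~F = T
R | ~Q = T | T = T
(P <-> S) <-> (R | ~Q) = F <-> T = F
~((P <-> S) <-> (R | ~Q)) = ~F = T
~U = ~T = F
~((P <-> S) <-> (R | ~Q)) -> ~U = T -> F = F
So Statement 1 is false.

Statement 2: This is (R nor Q) -> ((P -> (U <-> S)) -> ~S).

R nor Q = T nor F = F
U <-> S = T <-> F = F
P -> (U <-> S) = T -> F = F
~S = ~F = T
(P -> (U <-> S)) -> ~S = F -> T = T
(R nor Q) -> ((P -> (U <-> S)) -> ~S) = F -> T = T
So Statement 2 is true.

Statement 3: Formalization: ((S xor (R xor U)) -> ~P) | (~Q -> U)

R xor U = T xor T = F
S xor (R xor U) = F xor F = F
~P = ~T = F
(S xor (R xor U)) -> ~P = F -> F = T
~Q = ~F = T
~Q -> U = T -> T = T
((S xor (R xor U)) -> ~P) | (~Q -> U) = T | T = T
Thus Statement 3 is true.

2 of the 3 statements are true (Statement 2, Statement 3).

2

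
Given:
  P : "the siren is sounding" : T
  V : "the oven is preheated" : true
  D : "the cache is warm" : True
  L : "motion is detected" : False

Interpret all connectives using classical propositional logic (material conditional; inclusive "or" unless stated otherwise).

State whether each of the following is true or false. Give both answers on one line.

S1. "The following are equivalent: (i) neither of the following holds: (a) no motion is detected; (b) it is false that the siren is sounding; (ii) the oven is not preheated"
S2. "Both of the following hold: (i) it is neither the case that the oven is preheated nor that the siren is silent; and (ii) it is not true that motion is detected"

S1 True; S2 False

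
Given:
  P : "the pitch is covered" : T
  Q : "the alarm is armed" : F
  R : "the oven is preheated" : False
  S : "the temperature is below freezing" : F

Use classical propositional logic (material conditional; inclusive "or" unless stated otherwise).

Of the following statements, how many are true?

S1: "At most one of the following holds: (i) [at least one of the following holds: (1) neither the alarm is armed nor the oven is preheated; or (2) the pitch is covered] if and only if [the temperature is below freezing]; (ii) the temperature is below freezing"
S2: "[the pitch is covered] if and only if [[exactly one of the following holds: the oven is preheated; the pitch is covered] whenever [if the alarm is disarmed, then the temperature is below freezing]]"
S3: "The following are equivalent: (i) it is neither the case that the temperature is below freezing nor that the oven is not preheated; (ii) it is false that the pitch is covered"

3

S1: This is (((Q nor R) | P) <-> S) nand S.

Q nor R = F nor F = T
(Q nor R) | P = T | T = T
((Q nor R) | P) <-> S = T <-> F = F
(((Q nor R) | P) <-> S) nand S = F nand F = T
So S1 is true.

S2: This is P <-> ((~Q -> S) -> (R xor P)).

~Q = ~F = T
~Q -> S = T -> F = F
R xor P = F xor T = T
(~Q -> S) -> (R xor P) = F -> T = T
P <-> ((~Q -> S) -> (R xor P)) = T <-> T = T
So S2 is true.

S3: In symbols: (S nor ~R) <-> ~P

~R = ~F = T
S nor ~R = F nor T = F
~P = ~T = F
(S nor ~R) <-> ~P = F <-> F = T
So S3 is true.

True statements: 3 (S1, S2, S3).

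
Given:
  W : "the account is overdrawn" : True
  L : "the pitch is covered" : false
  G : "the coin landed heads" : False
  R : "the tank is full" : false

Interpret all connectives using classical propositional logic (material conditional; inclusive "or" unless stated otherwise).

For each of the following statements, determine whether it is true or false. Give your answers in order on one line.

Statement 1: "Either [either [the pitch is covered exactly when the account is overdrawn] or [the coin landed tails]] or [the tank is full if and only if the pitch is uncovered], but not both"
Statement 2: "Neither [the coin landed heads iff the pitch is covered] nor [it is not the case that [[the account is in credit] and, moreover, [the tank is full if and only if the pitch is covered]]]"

Statement 1 true / Statement 2 false

Statement 1: Formalization: ((L iff W) or not G) xor (R iff not L)

L iff W = False iff True = False
not G = not False = True
(L iff W) or not G = False or True = True
not L = not False = True
R iff not L = False iff True = False
((L iff W) or not G) xor (R iff not L) = True xor False = True
So Statement 1 is true.

Statement 2: Formalization: (G iff L) nor not (not W and (R iff L))

G iff L = False iff False = True
not W = not True = False
R iff L = False iff False = True
not W and (R iff L) = False and True = False
not (not W and (R iff L)) = not False = True
(G iff L) nor not (not W and (R iff L)) = True nor True = False
Hence Statement 2 is false.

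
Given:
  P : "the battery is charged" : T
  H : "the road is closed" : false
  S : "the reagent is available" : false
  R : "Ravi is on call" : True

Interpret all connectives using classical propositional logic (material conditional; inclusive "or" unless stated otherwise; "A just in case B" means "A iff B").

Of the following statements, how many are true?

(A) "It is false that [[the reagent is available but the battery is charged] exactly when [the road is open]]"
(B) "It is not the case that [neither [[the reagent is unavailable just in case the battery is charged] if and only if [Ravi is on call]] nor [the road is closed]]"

2

(A): In symbols: ~((S & P) <-> ~H)

S & P = F & T = F
~H = ~F = T
(S & P) <-> ~H = F <-> T = F
~((S & P) <-> ~H) = ~F = T
Hence (A) is true.

(B): Parsed as ~(((~S <-> P) <-> R) nor H)

~S = ~F = T
~S <-> P = T <-> T = T
(~S <-> P) <-> R = T <-> T = T
((~S <-> P) <-> R) nor H = T nor F = F
~(((~S <-> P) <-> R) nor H) = ~F = T
So (B) is true.

2 of the 2 statements are true.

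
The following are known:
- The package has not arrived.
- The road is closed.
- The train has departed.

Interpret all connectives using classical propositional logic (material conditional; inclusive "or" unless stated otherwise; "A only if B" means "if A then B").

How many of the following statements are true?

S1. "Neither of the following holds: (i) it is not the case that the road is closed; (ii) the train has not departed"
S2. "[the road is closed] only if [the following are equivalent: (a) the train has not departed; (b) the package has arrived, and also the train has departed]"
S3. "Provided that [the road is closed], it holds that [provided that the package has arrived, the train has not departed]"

3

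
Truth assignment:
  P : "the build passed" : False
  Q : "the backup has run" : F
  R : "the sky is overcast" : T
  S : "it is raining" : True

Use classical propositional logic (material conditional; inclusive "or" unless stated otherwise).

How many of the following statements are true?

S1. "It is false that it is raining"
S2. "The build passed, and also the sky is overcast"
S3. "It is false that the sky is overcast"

0

S1: This is ¬S.

¬S = ¬T = F
Thus S1 is false.

S2: This is P ∧ R.

P ∧ R = F ∧ T = F
So S2 is false.

S3: Parsed as ¬R

¬R = ¬T = F
Thus S3 is false.

True statements: 0 (none).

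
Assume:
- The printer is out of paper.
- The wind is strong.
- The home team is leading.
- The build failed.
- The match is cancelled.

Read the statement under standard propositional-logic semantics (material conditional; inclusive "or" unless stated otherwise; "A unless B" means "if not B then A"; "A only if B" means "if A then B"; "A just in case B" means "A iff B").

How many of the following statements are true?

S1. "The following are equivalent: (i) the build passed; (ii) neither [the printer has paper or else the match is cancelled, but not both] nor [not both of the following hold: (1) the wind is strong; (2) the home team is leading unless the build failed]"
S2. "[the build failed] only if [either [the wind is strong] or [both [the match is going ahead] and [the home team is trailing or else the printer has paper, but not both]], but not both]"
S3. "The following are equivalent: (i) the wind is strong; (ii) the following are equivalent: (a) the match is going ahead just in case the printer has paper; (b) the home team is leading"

3

Let P = "the build passed" (F), Q = "the printer has paper" (F), G = "the match is cancelled" (T), S = "the wind is strong" (T), U = "the home team is leading" (T).

S1: In symbols: P ↔ ((Q ⊕ G) ↓ (S ↑ (U ∨ ¬P)))

Q ⊕ G = F ⊕ T = T
¬P = ¬F = T
U ∨ ¬P = T ∨ T = T
S ↑ (U ∨ ¬P) = T ↑ T = F
(Q ⊕ G) ↓ (S ↑ (U ∨ ¬P)) = T ↓ F = F
P ↔ ((Q ⊕ G) ↓ (S ↑ (U ∨ ¬P))) = F ↔ F = T
Thus S1 is true.

S2: Parsed as ¬P → (S ⊕ (¬G ∧ (¬U ⊕ Q)))

¬P = ¬F = T
¬G = ¬T = F
¬U = ¬T = F
¬U ⊕ Q = F ⊕ F = F
¬G ∧ (¬U ⊕ Q) = F ∧ F = F
S ⊕ (¬G ∧ (¬U ⊕ Q)) = T ⊕ F = T
¬P → (S ⊕ (¬G ∧ (¬U ⊕ Q))) = T → T = T
Thus S2 is true.

S3: Parsed as S ↔ ((¬G ↔ Q) ↔ U)

¬G = ¬T = F
¬G ↔ Q = F ↔ F = T
(¬G ↔ Q) ↔ U = T ↔ T = T
S ↔ ((¬G ↔ Q) ↔ U) = T ↔ T = T
Thus S3 is true.

True statements: 3 (S1, S2, S3).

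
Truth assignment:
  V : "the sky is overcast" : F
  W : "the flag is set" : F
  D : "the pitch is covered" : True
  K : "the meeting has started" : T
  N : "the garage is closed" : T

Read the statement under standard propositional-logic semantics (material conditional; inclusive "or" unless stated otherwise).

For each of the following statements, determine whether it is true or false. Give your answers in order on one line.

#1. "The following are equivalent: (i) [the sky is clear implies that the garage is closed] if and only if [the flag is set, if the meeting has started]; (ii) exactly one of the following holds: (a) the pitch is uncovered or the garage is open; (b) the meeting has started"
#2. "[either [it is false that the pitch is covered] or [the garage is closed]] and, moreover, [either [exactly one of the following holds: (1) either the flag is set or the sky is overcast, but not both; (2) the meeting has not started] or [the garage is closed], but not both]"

#1: In symbols: ((not V -> N) iff (K -> W)) iff ((not D or not N) xor K)

not V = not False = True
not V -> N = True -> True = True
K -> W = True -> False = False
(not V -> N) iff (K -> W) = True iff False = False
not D = not True = False
not N = not True = False
not D or not N = False or False = False
(not D or not N) xor K = False xor True = True
((not V -> N) iff (K -> W)) iff ((not D or not N) xor K) = False iff True = False
Thus #1 is false.

#2: Formalization: (not D or N) and (((W xor V) xor not K) xor N)

not D = not True = False
not D or N = False or True = True
W xor V = False xor False = False
not K = not True = False
(W xor V) xor not K = False xor False = False
((W xor V) xor not K) xor N = False xor True = True
(not D or N) and (((W xor V) xor not K) xor N) = True and True = True
So #2 is true.

#1 F, #2 T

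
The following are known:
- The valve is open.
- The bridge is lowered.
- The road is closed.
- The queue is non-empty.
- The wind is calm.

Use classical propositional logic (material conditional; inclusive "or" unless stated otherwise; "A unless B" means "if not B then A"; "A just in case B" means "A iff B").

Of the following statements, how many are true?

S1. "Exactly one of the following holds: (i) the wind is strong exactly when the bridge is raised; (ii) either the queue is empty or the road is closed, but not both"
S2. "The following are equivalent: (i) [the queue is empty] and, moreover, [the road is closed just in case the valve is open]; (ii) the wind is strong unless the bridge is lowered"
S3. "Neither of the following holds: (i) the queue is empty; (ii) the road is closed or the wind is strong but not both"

Let K = "the wind is strong" (False), D = "the bridge is raised" (False), P = "the queue is empty" (False), V = "the road is closed" (True), L = "the valve is open" (True).

S1: Formalization: (K iff D) xor (P xor V)

K iff D = False iff False = True
P xor V = False xor True = True
(K iff D) xor (P xor V) = True xor True = False
Hence S1 is false.

S2: Parsed as (P and (V iff L)) iff (K or not D)

V iff L = True iff True = True
P and (V iff L) = False and True = False
not D = not False = True
K or not D = False or True = True
(P and (V iff L)) iff (K or not D) = False iff True = False
Thus S2 is false.

S3: In symbols: P nor (V xor K)

V xor K = True xor False = True
P nor (V xor K) = False nor True = False
So S3 is false.

0 of the 3 statements are true (none).

0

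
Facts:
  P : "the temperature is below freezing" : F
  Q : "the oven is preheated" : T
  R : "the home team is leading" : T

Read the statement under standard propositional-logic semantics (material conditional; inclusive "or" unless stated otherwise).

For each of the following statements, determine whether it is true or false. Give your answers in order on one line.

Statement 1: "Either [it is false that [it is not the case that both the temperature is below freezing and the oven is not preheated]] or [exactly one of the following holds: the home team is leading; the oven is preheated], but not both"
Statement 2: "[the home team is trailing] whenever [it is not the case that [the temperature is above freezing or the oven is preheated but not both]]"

Statement 1 F, Statement 2 F

Statement 1: Parsed as ¬(P ↑ ¬Q) ⊕ (R ⊕ Q)

¬Q = ¬T = F
P ↑ ¬Q = F ↑ F = T
¬(P ↑ ¬Q) = ¬T = F
R ⊕ Q = T ⊕ T = F
¬(P ↑ ¬Q) ⊕ (R ⊕ Q) = F ⊕ F = F
So Statement 1 is false.

Statement 2: In symbols: ¬(¬P ⊕ Q) → ¬R

¬P = ¬F = T
¬P ⊕ Q = T ⊕ T = F
¬(¬P ⊕ Q) = ¬F = T
¬R = ¬T = F
¬(¬P ⊕ Q) → ¬R = T → F = F
Thus Statement 2 is false.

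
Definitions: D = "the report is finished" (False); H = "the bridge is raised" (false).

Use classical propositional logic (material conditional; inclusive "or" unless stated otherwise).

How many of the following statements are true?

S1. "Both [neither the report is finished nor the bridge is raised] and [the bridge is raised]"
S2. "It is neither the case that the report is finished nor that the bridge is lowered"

S1: Formalization: (D nor H) & H

D nor H = F nor F = T
(D nor H) & H = T & F = F
So S1 is false.

S2: Formalization: D nor ~H

~H = ~F = T
D nor ~H = F nor T = F
So S2 is false.

True statements: 0 (none).

0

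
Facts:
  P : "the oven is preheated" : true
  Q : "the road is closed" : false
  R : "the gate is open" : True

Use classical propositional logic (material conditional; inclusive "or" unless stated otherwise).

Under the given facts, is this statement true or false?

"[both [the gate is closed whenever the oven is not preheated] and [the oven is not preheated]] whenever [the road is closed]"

true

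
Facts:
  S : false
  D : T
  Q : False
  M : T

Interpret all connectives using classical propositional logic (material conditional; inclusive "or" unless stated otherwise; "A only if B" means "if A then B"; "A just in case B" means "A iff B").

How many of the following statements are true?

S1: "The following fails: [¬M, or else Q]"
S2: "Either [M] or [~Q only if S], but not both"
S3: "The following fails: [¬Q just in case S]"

3

S1: Formalization: ¬(¬M ∨ Q)

¬M = ¬T = F
¬M ∨ Q = F ∨ F = F
¬(¬M ∨ Q) = ¬F = T
So S1 is true.

S2: This is M ⊕ (¬Q → S).

¬Q = ¬F = T
¬Q → S = T → F = F
M ⊕ (¬Q → S) = T ⊕ F = T
Thus S2 is true.

S3: In symbols: ¬(¬Q ↔ S)

¬Q = ¬F = T
¬Q ↔ S = T ↔ F = F
¬(¬Q ↔ S) = ¬F = T
Hence S3 is true.

Count: 3.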